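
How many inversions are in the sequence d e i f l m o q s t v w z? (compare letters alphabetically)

Count, for each position, how many later elements it exceeds:
d → none → 0
e → none → 0
i → f → 1
f → none → 0
l → none → 0
m → none → 0
o → none → 0
q → none → 0
s → none → 0
t → none → 0
v → none → 0
w → none → 0
z → none → 0
Sum: 0 + 0 + 1 + 0 + 0 + 0 + 0 + 0 + 0 + 0 + 0 + 0 + 0 = 1

1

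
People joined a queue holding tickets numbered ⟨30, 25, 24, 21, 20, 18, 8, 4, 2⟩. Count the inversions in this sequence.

There are 36 inversions.

Sweep left to right; for each value list the smaller values that follow it:
30 → 25, 24, 21, 20, 18, 8, 4, 2 → 8
25 → 24, 21, 20, 18, 8, 4, 2 → 7
24 → 21, 20, 18, 8, 4, 2 → 6
21 → 20, 18, 8, 4, 2 → 5
20 → 18, 8, 4, 2 → 4
18 → 8, 4, 2 → 3
8 → 4, 2 → 2
4 → 2 → 1
2 → none → 0
Sum: 8 + 7 + 6 + 5 + 4 + 3 + 2 + 1 + 0 = 36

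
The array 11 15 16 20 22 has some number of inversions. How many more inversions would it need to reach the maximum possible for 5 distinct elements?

Maximum inversions for 5 distinct elements is C(5, 2) = 5·4/2 = 10.
Current inversions — for each element, count later smaller elements:
11: 0
15: 0
16: 0
20: 0
22: 0
Current total: 0 + 0 + 0 + 0 + 0 = 0
Shortfall: 10 − 0 = 10

10 inversions short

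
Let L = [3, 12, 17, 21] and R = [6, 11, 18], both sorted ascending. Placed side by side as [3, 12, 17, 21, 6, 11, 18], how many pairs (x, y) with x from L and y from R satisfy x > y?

7

Count, for every r in R, how many entries of L exceed r:
r = 6: 12, 17, 21 → 3
r = 11: 12, 17, 21 → 3
r = 18: 21 → 1
Cross-inversions: 3 + 3 + 1 = 7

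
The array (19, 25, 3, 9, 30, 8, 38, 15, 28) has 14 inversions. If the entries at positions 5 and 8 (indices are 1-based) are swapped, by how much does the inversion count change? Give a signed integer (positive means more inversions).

-1

Positions 5 and 8 hold 30 and 15; after swapping, the array is [19, 25, 3, 9, 15, 8, 38, 30, 28].
Sweep left to right; for each value list the smaller values that follow it:
19 → 3, 9, 15, 8 → 4
25 → 3, 9, 15, 8 → 4
3 → none → 0
9 → 8 → 1
15 → 8 → 1
8 → none → 0
38 → 30, 28 → 2
30 → 28 → 1
28 → none → 0
Sum: 4 + 4 + 0 + 1 + 1 + 0 + 2 + 1 + 0 = 13
Change: 13 − 14 = -1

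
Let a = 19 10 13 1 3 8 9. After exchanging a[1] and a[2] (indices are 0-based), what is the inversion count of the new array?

Positions 1 and 2 hold 10 and 13; after swapping, the array is [19, 13, 10, 1, 3, 8, 9].
Element-by-element contributions:
19: 6
13: 5
10: 4
1: 0
3: 0
8: 0
9: 0
Sum: 6 + 5 + 4 + 0 + 0 + 0 + 0 = 15

15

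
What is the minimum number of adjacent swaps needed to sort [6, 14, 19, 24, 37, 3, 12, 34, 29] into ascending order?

12

The minimum number of adjacent swaps to sort an array equals its inversion count, since every such swap removes exactly one inversion.
Count inversions — for each element, later elements that are smaller:
6: 3 → 1
14: 3, 12 → 2
19: 3, 12 → 2
24: 3, 12 → 2
37: 3, 12, 34, 29 → 4
3: none → 0
12: none → 0
34: 29 → 1
29: none → 0
Total inversions: 1 + 2 + 2 + 2 + 4 + 0 + 0 + 1 + 0 = 12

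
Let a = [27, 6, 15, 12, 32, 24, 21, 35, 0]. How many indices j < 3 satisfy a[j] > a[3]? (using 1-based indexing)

1 such element

The element at index 3 is 15.
Elements before it: 27, 6
Those larger than 15: 27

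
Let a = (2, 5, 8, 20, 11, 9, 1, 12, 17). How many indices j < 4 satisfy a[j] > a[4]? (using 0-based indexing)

1 such element

The element at index 4 is 11.
Elements before it: 2, 5, 8, 20
Those larger than 11: 20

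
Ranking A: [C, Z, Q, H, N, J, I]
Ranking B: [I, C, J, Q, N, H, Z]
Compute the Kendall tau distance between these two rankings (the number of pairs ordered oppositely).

Assign each item its position (1..7) in the first ordering, then rewrite the second ordering as that position sequence:
positions: C→1, Z→2, Q→3, H→4, N→5, J→6, I→7
second ordering as positions: [7, 1, 6, 3, 5, 4, 2]
Discordant pairs = inversions in this position sequence.
7: 1, 6, 3, 5, 4, 2 → 6
1: 0
6: 3, 5, 4, 2 → 4
3: 2 → 1
5: 4, 2 → 2
4: 2 → 1
2: 0
Total: 6 + 0 + 4 + 1 + 2 + 1 + 0 = 14

14 discordant pairs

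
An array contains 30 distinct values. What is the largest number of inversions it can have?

435 inversions

A reversed (strictly descending) arrangement makes every pair an inversion, giving C(30, 2) inversions.
C(30, 2) = 30·29/2 = 435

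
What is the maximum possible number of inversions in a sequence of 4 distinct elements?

6

The maximum occurs when the array is in strictly decreasing order: every one of the C(4, 2) pairs is inverted.
C(4, 2) = 4·3/2 = 6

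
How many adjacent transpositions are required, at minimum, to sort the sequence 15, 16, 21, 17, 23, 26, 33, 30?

2

The minimum number of adjacent swaps to sort an array equals its inversion count, since every such swap removes exactly one inversion.
Count inversions — for each element, later elements that are smaller:
15: none → 0
16: none → 0
21: 17 → 1
17: none → 0
23: none → 0
26: none → 0
33: 30 → 1
30: none → 0
Total inversions: 0 + 0 + 1 + 0 + 0 + 0 + 1 + 0 = 2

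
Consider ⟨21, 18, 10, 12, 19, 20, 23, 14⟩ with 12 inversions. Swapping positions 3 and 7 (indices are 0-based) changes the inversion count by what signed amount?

Positions 3 and 7 hold 12 and 14; after swapping, the array is [21, 18, 10, 14, 19, 20, 23, 12].
Sweep left to right; for each value list the smaller values that follow it:
21 → 18, 10, 14, 19, 20, 12 → 6
18 → 10, 14, 12 → 3
10 → none → 0
14 → 12 → 1
19 → 12 → 1
20 → 12 → 1
23 → 12 → 1
12 → none → 0
Sum: 6 + 3 + 0 + 1 + 1 + 1 + 1 + 0 = 13
Change: 13 − 12 = +1

+1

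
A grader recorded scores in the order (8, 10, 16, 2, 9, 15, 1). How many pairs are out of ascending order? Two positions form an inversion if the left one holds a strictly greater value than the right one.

12 inversions

Inversion pairs (indices are 1-based):
(1,4): 8 > 2
(1,7): 8 > 1
(2,4): 10 > 2
(2,5): 10 > 9
(2,7): 10 > 1
(3,4): 16 > 2
(3,5): 16 > 9
(3,6): 16 > 15
(3,7): 16 > 1
(4,7): 2 > 1
(5,7): 9 > 1
(6,7): 15 > 1
That's 12 pairs.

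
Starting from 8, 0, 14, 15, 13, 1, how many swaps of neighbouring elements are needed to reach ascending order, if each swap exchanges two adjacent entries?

There are 7 adjacent swaps.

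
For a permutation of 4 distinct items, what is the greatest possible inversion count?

6 inversions

A reversed (strictly descending) arrangement makes every pair an inversion, giving C(4, 2) inversions.
C(4, 2) = 4·3/2 = 6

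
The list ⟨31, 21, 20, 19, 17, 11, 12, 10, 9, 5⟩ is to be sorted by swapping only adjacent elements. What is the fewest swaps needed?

Minimum adjacent swaps = number of inversions (each swap of adjacent out-of-order elements removes one inversion and no swap can remove more).
Count inversions — for each element, later elements that are smaller:
31: 21, 20, 19, 17, 11, 12, 10, 9, 5 → 9
21: 20, 19, 17, 11, 12, 10, 9, 5 → 8
20: 19, 17, 11, 12, 10, 9, 5 → 7
19: 17, 11, 12, 10, 9, 5 → 6
17: 11, 12, 10, 9, 5 → 5
11: 10, 9, 5 → 3
12: 10, 9, 5 → 3
10: 9, 5 → 2
9: 5 → 1
5: none → 0
Total inversions: 9 + 8 + 7 + 6 + 5 + 3 + 3 + 2 + 1 + 0 = 44

There are 44 adjacent swaps.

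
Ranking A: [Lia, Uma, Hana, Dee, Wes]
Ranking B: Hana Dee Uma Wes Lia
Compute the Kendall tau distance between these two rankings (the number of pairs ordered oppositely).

Assign each item its position (1..5) in the first ordering, then rewrite the second ordering as that position sequence:
positions: Lia→1, Uma→2, Hana→3, Dee→4, Wes→5
second ordering as positions: [3, 4, 2, 5, 1]
Discordant pairs = inversions in this position sequence.
3: 2, 1 → 2
4: 2, 1 → 2
2: 1 → 1
5: 1 → 1
1: 0
Total: 2 + 2 + 1 + 1 + 0 = 6

There are 6 discordant pairs.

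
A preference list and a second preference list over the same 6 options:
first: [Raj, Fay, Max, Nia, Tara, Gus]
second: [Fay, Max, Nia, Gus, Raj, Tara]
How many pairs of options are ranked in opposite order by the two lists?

Assign each item its position (1..6) in the first ordering, then rewrite the second ordering as that position sequence:
positions: Raj→1, Fay→2, Max→3, Nia→4, Tara→5, Gus→6
second ordering as positions: [2, 3, 4, 6, 1, 5]
Discordant pairs = inversions in this position sequence.
2: 1 → 1
3: 1 → 1
4: 1 → 1
6: 1, 5 → 2
1: 0
5: 0
Total: 1 + 1 + 1 + 2 + 0 + 0 = 5

5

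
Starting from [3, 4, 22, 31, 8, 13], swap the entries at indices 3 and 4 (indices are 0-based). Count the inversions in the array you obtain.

3 inversions

Positions 3 and 4 hold 31 and 8; after swapping, the array is [3, 4, 22, 8, 31, 13].
Count, for each position, how many later elements it exceeds:
3 → none → 0
4 → none → 0
22 → 8, 13 → 2
8 → none → 0
31 → 13 → 1
13 → none → 0
Sum: 0 + 0 + 2 + 0 + 1 + 0 = 3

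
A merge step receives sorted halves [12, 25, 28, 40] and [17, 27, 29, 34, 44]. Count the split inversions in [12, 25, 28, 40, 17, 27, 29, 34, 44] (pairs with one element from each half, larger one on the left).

Take each right-half value and tally the left-half values above it:
r = 17: 25, 28, 40 → 3
r = 27: 28, 40 → 2
r = 29: 40 → 1
r = 34: 40 → 1
r = 44: none → 0
Cross-inversions: 3 + 2 + 1 + 1 + 0 = 7

7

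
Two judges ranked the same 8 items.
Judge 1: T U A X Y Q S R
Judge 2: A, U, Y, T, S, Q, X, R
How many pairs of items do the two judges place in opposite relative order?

There are 8 discordant pairs.

Assign each item its position (1..8) in the first ordering, then rewrite the second ordering as that position sequence:
positions: T→1, U→2, A→3, X→4, Y→5, Q→6, S→7, R→8
second ordering as positions: [3, 2, 5, 1, 7, 6, 4, 8]
Discordant pairs = inversions in this position sequence.
3: 2, 1 → 2
2: 1 → 1
5: 1, 4 → 2
1: 0
7: 6, 4 → 2
6: 4 → 1
4: 0
8: 0
Total: 2 + 1 + 2 + 0 + 2 + 1 + 0 + 0 = 8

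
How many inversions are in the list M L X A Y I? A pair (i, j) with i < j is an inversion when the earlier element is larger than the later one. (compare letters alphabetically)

Out-of-order index pairs (1-indexed):
(1,2): M > L
(1,4): M > A
(1,6): M > I
(2,4): L > A
(2,6): L > I
(3,4): X > A
(3,6): X > I
(5,6): Y > I
That's 8 pairs.

There are 8 inversions.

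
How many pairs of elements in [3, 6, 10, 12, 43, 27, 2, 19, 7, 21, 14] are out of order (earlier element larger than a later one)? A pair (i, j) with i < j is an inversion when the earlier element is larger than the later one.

20 inversions

For each element, count later entries that are smaller:
3: 1
6: 1
10: 2
12: 2
43: 6
27: 5
2: 0
19: 2
7: 0
21: 1
14: 0
Sum: 1 + 1 + 2 + 2 + 6 + 5 + 0 + 2 + 0 + 1 + 0 = 20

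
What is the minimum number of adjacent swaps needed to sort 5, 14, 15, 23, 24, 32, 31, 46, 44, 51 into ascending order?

2 swaps

Each adjacent swap fixes exactly one inversion, so the minimum swap count equals the number of inversions.
Count inversions — for each element, later elements that are smaller:
5: none → 0
14: none → 0
15: none → 0
23: none → 0
24: none → 0
32: 31 → 1
31: none → 0
46: 44 → 1
44: none → 0
51: none → 0
Total inversions: 0 + 0 + 0 + 0 + 0 + 1 + 0 + 1 + 0 + 0 = 2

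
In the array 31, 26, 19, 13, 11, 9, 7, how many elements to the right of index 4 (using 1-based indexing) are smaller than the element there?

3

The element at index 4 is 13.
Elements after it: 11, 9, 7
Those smaller than 13: 11, 9, 7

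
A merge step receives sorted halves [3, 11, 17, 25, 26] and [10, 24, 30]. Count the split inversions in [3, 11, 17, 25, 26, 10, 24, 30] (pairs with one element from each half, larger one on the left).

Take each right-half value and tally the left-half values above it:
r = 10: 11, 17, 25, 26 → 4
r = 24: 25, 26 → 2
r = 30: none → 0
Cross-inversions: 4 + 2 + 0 = 6

6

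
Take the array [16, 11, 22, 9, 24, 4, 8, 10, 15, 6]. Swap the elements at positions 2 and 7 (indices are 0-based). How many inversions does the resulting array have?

28

Positions 2 and 7 hold 22 and 10; after swapping, the array is [16, 11, 10, 9, 24, 4, 8, 22, 15, 6].
Sweep left to right; for each value list the smaller values that follow it:
16 → 11, 10, 9, 4, 8, 15, 6 → 7
11 → 10, 9, 4, 8, 6 → 5
10 → 9, 4, 8, 6 → 4
9 → 4, 8, 6 → 3
24 → 4, 8, 22, 15, 6 → 5
4 → none → 0
8 → 6 → 1
22 → 15, 6 → 2
15 → 6 → 1
6 → none → 0
Sum: 7 + 5 + 4 + 3 + 5 + 0 + 1 + 2 + 1 + 0 = 28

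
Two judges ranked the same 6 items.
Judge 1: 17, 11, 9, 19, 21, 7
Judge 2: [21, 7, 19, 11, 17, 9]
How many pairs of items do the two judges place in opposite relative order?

12

Assign each item its position (1..6) in the first ordering, then rewrite the second ordering as that position sequence:
positions: 17→1, 11→2, 9→3, 19→4, 21→5, 7→6
second ordering as positions: [5, 6, 4, 2, 1, 3]
Discordant pairs = inversions in this position sequence.
5: 4, 2, 1, 3 → 4
6: 4, 2, 1, 3 → 4
4: 2, 1, 3 → 3
2: 1 → 1
1: 0
3: 0
Total: 4 + 4 + 3 + 1 + 0 + 0 = 12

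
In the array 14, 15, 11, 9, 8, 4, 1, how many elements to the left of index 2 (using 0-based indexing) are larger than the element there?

2 such elements

The element at index 2 is 11.
Elements before it: 14, 15
Those larger than 11: 14, 15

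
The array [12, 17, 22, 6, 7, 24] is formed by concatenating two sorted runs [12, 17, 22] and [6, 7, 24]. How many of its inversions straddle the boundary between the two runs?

Take each right-half value and tally the left-half values above it:
r = 6: 12, 17, 22 → 3
r = 7: 12, 17, 22 → 3
r = 24: none → 0
Cross-inversions: 3 + 3 + 0 = 6

6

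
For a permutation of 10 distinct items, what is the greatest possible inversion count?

There are 45 inversions.

A reversed (strictly descending) arrangement makes every pair an inversion, giving C(10, 2) inversions.
C(10, 2) = 10·9/2 = 45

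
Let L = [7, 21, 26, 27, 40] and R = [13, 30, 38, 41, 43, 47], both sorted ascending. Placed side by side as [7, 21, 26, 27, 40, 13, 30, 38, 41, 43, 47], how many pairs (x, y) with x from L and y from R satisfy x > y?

Cross-inversions: 6

Count, for every r in R, how many entries of L exceed r:
r = 13: 21, 26, 27, 40 → 4
r = 30: 40 → 1
r = 38: 40 → 1
r = 41: none → 0
r = 43: none → 0
r = 47: none → 0
Cross-inversions: 4 + 1 + 1 + 0 + 0 + 0 = 6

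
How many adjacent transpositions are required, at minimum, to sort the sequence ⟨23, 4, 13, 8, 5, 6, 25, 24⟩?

Minimum adjacent swaps = number of inversions (each swap of adjacent out-of-order elements removes one inversion and no swap can remove more).
Count inversions — for each element, later elements that are smaller:
23: 4, 13, 8, 5, 6 → 5
4: none → 0
13: 8, 5, 6 → 3
8: 5, 6 → 2
5: none → 0
6: none → 0
25: 24 → 1
24: none → 0
Total inversions: 5 + 0 + 3 + 2 + 0 + 0 + 1 + 0 = 11

Swaps: 11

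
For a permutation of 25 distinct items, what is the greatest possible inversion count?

A reversed (strictly descending) arrangement makes every pair an inversion, giving C(25, 2) inversions.
C(25, 2) = 25·24/2 = 300

300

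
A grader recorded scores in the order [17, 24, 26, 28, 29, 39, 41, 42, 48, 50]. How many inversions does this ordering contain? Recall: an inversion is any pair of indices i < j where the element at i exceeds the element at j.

For each element, count later entries that are smaller:
17 → none → 0
24 → none → 0
26 → none → 0
28 → none → 0
29 → none → 0
39 → none → 0
41 → none → 0
42 → none → 0
48 → none → 0
50 → none → 0
Sum: 0 + 0 + 0 + 0 + 0 + 0 + 0 + 0 + 0 + 0 = 0

0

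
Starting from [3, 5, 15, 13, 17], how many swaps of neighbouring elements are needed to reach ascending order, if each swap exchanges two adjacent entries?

Each adjacent swap fixes exactly one inversion, so the minimum swap count equals the number of inversions.
Count inversions — for each element, later elements that are smaller:
3: none → 0
5: none → 0
15: 13 → 1
13: none → 0
17: none → 0
Total inversions: 0 + 0 + 1 + 0 + 0 = 1

1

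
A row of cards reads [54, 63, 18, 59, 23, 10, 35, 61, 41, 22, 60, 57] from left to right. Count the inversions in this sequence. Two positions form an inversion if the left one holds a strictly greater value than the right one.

For each element, count later entries that are smaller:
54 → 18, 23, 10, 35, 41, 22 → 6
63 → 18, 59, 23, 10, 35, 61, 41, 22, 60, 57 → 10
18 → 10 → 1
59 → 23, 10, 35, 41, 22, 57 → 6
23 → 10, 22 → 2
10 → none → 0
35 → 22 → 1
61 → 41, 22, 60, 57 → 4
41 → 22 → 1
22 → none → 0
60 → 57 → 1
57 → none → 0
Sum: 6 + 10 + 1 + 6 + 2 + 0 + 1 + 4 + 1 + 0 + 1 + 0 = 32

32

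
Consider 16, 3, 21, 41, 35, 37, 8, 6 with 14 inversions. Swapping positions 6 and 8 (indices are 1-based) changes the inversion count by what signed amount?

-3

Positions 6 and 8 hold 37 and 6; after swapping, the array is [16, 3, 21, 41, 35, 6, 8, 37].
Count, for each position, how many later elements it exceeds:
16: 3
3: 0
21: 2
41: 4
35: 2
6: 0
8: 0
37: 0
Sum: 3 + 0 + 2 + 4 + 2 + 0 + 0 + 0 = 11
Change: 11 − 14 = -3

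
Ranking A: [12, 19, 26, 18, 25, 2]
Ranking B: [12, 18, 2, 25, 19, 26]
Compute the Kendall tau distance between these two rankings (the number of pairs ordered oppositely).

Discordant pairs: 7

Assign each item its position (1..6) in the first ordering, then rewrite the second ordering as that position sequence:
positions: 12→1, 19→2, 26→3, 18→4, 25→5, 2→6
second ordering as positions: [1, 4, 6, 5, 2, 3]
Discordant pairs = inversions in this position sequence.
1: 0
4: 2, 3 → 2
6: 5, 2, 3 → 3
5: 2, 3 → 2
2: 0
3: 0
Total: 0 + 2 + 3 + 2 + 0 + 0 = 7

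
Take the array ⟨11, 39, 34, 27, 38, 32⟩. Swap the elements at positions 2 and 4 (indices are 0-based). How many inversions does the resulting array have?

8 inversions

Positions 2 and 4 hold 34 and 38; after swapping, the array is [11, 39, 38, 27, 34, 32].
Count, for each position, how many later elements it exceeds:
11: 0
39: 4
38: 3
27: 0
34: 1
32: 0
Sum: 0 + 4 + 3 + 0 + 1 + 0 = 8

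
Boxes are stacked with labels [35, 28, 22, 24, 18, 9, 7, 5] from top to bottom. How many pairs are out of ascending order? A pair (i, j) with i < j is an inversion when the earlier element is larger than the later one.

27 inversions

Count, for each position, how many later elements it exceeds:
35 → 28, 22, 24, 18, 9, 7, 5 → 7
28 → 22, 24, 18, 9, 7, 5 → 6
22 → 18, 9, 7, 5 → 4
24 → 18, 9, 7, 5 → 4
18 → 9, 7, 5 → 3
9 → 7, 5 → 2
7 → 5 → 1
5 → none → 0
Sum: 7 + 6 + 4 + 4 + 3 + 2 + 1 + 0 = 27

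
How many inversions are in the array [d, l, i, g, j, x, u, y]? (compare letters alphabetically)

For each element, count later entries that are smaller:
d → none → 0
l → i, g, j → 3
i → g → 1
g → none → 0
j → none → 0
x → u → 1
u → none → 0
y → none → 0
Sum: 0 + 3 + 1 + 0 + 0 + 1 + 0 + 0 = 5

5 out-of-order pairs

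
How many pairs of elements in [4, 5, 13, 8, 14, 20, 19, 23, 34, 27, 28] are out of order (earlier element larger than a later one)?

For each element, count later entries that are smaller:
4 → none → 0
5 → none → 0
13 → 8 → 1
8 → none → 0
14 → none → 0
20 → 19 → 1
19 → none → 0
23 → none → 0
34 → 27, 28 → 2
27 → none → 0
28 → none → 0
Sum: 0 + 0 + 1 + 0 + 0 + 1 + 0 + 0 + 2 + 0 + 0 = 4

4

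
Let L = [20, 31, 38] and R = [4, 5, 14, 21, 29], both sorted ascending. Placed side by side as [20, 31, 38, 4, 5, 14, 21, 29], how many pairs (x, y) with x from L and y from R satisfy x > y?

13

Count, for every r in R, how many entries of L exceed r:
r = 4: 20, 31, 38 → 3
r = 5: 20, 31, 38 → 3
r = 14: 20, 31, 38 → 3
r = 21: 31, 38 → 2
r = 29: 31, 38 → 2
Cross-inversions: 3 + 3 + 3 + 2 + 2 = 13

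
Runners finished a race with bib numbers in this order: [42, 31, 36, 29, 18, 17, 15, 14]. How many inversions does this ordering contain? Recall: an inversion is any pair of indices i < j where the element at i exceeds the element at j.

27

Count, for each position, how many later elements it exceeds:
42: 7
31: 5
36: 5
29: 4
18: 3
17: 2
15: 1
14: 0
Sum: 7 + 5 + 5 + 4 + 3 + 2 + 1 + 0 = 27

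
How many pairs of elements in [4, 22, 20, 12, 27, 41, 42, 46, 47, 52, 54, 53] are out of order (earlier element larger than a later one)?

There are 4 out-of-order pairs.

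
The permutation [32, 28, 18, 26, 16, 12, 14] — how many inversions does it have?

Inversions: 19

Element-by-element contributions:
32 → 28, 18, 26, 16, 12, 14 → 6
28 → 18, 26, 16, 12, 14 → 5
18 → 16, 12, 14 → 3
26 → 16, 12, 14 → 3
16 → 12, 14 → 2
12 → none → 0
14 → none → 0
Sum: 6 + 5 + 3 + 3 + 2 + 0 + 0 = 19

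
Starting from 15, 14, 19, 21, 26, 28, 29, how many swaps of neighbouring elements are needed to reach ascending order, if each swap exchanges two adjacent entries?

1

The minimum number of adjacent swaps to sort an array equals its inversion count, since every such swap removes exactly one inversion.
Count inversions — for each element, later elements that are smaller:
15: 14 → 1
14: none → 0
19: none → 0
21: none → 0
26: none → 0
28: none → 0
29: none → 0
Total inversions: 1 + 0 + 0 + 0 + 0 + 0 + 0 = 1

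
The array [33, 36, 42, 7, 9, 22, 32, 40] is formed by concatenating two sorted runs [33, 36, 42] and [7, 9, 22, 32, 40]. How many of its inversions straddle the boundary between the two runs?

Take each right-half value and tally the left-half values above it:
r = 7: 33, 36, 42 → 3
r = 9: 33, 36, 42 → 3
r = 22: 33, 36, 42 → 3
r = 32: 33, 36, 42 → 3
r = 40: 42 → 1
Cross-inversions: 3 + 3 + 3 + 3 + 1 = 13

13 split inversions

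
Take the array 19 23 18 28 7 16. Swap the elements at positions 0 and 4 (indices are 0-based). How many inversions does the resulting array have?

Positions 0 and 4 hold 19 and 7; after swapping, the array is [7, 23, 18, 28, 19, 16].
Element-by-element contributions:
7 → none → 0
23 → 18, 19, 16 → 3
18 → 16 → 1
28 → 19, 16 → 2
19 → 16 → 1
16 → none → 0
Sum: 0 + 3 + 1 + 2 + 1 + 0 = 7

Inversions: 7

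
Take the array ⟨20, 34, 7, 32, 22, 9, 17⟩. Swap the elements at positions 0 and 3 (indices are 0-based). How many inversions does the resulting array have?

Positions 0 and 3 hold 20 and 32; after swapping, the array is [32, 34, 7, 20, 22, 9, 17].
For each element, count later entries that are smaller:
32: 5
34: 5
7: 0
20: 2
22: 2
9: 0
17: 0
Sum: 5 + 5 + 0 + 2 + 2 + 0 + 0 = 14

14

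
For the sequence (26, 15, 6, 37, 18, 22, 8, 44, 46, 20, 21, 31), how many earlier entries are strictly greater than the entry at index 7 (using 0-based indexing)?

0

The element at index 7 is 44.
Elements before it: 26, 15, 6, 37, 18, 22, 8
None of them are larger than 44.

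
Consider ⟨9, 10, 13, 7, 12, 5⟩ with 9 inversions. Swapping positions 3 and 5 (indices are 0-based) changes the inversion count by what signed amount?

Positions 3 and 5 hold 7 and 5; after swapping, the array is [9, 10, 13, 5, 12, 7].
Element-by-element contributions:
9 → 5, 7 → 2
10 → 5, 7 → 2
13 → 5, 12, 7 → 3
5 → none → 0
12 → 7 → 1
7 → none → 0
Sum: 2 + 2 + 3 + 0 + 1 + 0 = 8
Change: 8 − 9 = -1

-1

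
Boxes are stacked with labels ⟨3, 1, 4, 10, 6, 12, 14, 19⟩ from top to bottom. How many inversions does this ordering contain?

Element-by-element contributions:
3 → 1 → 1
1 → none → 0
4 → none → 0
10 → 6 → 1
6 → none → 0
12 → none → 0
14 → none → 0
19 → none → 0
Sum: 1 + 0 + 0 + 1 + 0 + 0 + 0 + 0 = 2

2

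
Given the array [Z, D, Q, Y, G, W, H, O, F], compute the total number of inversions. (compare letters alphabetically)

23 inversions

For each element, count later entries that are smaller:
Z: 8
D: 0
Q: 4
Y: 5
G: 1
W: 3
H: 1
O: 1
F: 0
Sum: 8 + 0 + 4 + 5 + 1 + 3 + 1 + 1 + 0 = 23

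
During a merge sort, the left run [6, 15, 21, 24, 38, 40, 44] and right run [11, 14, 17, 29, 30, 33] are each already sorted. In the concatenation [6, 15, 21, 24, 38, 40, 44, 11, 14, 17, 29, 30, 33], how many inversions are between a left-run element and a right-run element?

26

Take each right-half value and tally the left-half values above it:
r = 11: 15, 21, 24, 38, 40, 44 → 6
r = 14: 15, 21, 24, 38, 40, 44 → 6
r = 17: 21, 24, 38, 40, 44 → 5
r = 29: 38, 40, 44 → 3
r = 30: 38, 40, 44 → 3
r = 33: 38, 40, 44 → 3
Cross-inversions: 6 + 6 + 5 + 3 + 3 + 3 = 26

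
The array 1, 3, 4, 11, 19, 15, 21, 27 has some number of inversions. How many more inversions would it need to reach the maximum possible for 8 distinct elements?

Maximum inversions for 8 distinct elements is C(8, 2) = 8·7/2 = 28.
Current inversions — for each element, count later smaller elements:
1: 0
3: 0
4: 0
11: 0
19: 1
15: 0
21: 0
27: 0
Current total: 0 + 0 + 0 + 0 + 1 + 0 + 0 + 0 = 1
Shortfall: 28 − 1 = 27

27 inversions short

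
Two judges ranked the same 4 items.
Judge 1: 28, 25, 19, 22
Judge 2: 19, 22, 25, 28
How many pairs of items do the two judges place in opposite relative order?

5 discordant pairs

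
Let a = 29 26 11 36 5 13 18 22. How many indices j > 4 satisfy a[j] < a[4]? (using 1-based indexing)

4

The element at index 4 is 36.
Elements after it: 5, 13, 18, 22
Those smaller than 36: 5, 13, 18, 22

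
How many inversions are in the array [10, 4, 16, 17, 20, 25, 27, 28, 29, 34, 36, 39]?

1 inversion

For each element, count later entries that are smaller:
10 → 4 → 1
4 → none → 0
16 → none → 0
17 → none → 0
20 → none → 0
25 → none → 0
27 → none → 0
28 → none → 0
29 → none → 0
34 → none → 0
36 → none → 0
39 → none → 0
Sum: 1 + 0 + 0 + 0 + 0 + 0 + 0 + 0 + 0 + 0 + 0 + 0 = 1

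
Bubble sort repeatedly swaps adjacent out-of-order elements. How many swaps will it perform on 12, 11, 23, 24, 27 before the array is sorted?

The minimum number of adjacent swaps to sort an array equals its inversion count, since every such swap removes exactly one inversion.
Count inversions — for each element, later elements that are smaller:
12: 11 → 1
11: none → 0
23: none → 0
24: none → 0
27: none → 0
Total inversions: 1 + 0 + 0 + 0 + 0 = 1

There is 1 swap.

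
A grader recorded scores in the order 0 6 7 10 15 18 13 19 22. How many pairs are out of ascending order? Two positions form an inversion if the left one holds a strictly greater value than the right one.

2

For each element, count later entries that are smaller:
0 → none → 0
6 → none → 0
7 → none → 0
10 → none → 0
15 → 13 → 1
18 → 13 → 1
13 → none → 0
19 → none → 0
22 → none → 0
Sum: 0 + 0 + 0 + 0 + 1 + 1 + 0 + 0 + 0 = 2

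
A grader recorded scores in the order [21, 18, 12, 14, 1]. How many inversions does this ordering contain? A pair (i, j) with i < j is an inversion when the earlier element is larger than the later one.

9

Listing every pair i<j with a[i]>a[j] (using 0-based positions):
(0,1): 21 > 18
(0,2): 21 > 12
(0,3): 21 > 14
(0,4): 21 > 1
(1,2): 18 > 12
(1,3): 18 > 14
(1,4): 18 > 1
(2,4): 12 > 1
(3,4): 14 > 1
That's 9 pairs.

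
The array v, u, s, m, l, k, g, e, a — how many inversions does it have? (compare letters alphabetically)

36

Sweep left to right; for each value list the smaller values that follow it:
v → u, s, m, l, k, g, e, a → 8
u → s, m, l, k, g, e, a → 7
s → m, l, k, g, e, a → 6
m → l, k, g, e, a → 5
l → k, g, e, a → 4
k → g, e, a → 3
g → e, a → 2
e → a → 1
a → none → 0
Sum: 8 + 7 + 6 + 5 + 4 + 3 + 2 + 1 + 0 = 36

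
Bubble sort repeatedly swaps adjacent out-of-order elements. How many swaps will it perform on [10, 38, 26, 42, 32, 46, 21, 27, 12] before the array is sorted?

Each adjacent swap fixes exactly one inversion, so the minimum swap count equals the number of inversions.
Count inversions — for each element, later elements that are smaller:
10: none → 0
38: 26, 32, 21, 27, 12 → 5
26: 21, 12 → 2
42: 32, 21, 27, 12 → 4
32: 21, 27, 12 → 3
46: 21, 27, 12 → 3
21: 12 → 1
27: 12 → 1
12: none → 0
Total inversions: 0 + 5 + 2 + 4 + 3 + 3 + 1 + 1 + 0 = 19

There are 19 swaps.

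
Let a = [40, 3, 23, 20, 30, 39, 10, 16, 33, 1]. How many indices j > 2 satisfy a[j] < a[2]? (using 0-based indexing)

4 such elements

The element at index 2 is 23.
Elements after it: 20, 30, 39, 10, 16, 33, 1
Those smaller than 23: 20, 10, 16, 1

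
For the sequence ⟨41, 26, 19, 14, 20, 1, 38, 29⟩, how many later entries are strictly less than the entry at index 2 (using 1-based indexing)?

4

The element at index 2 is 26.
Elements after it: 19, 14, 20, 1, 38, 29
Those smaller than 26: 19, 14, 20, 1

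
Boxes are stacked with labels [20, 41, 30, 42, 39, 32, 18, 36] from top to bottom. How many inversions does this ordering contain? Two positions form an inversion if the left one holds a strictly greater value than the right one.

Inversions: 15

For each element, count later entries that are smaller:
20 → 18 → 1
41 → 30, 39, 32, 18, 36 → 5
30 → 18 → 1
42 → 39, 32, 18, 36 → 4
39 → 32, 18, 36 → 3
32 → 18 → 1
18 → none → 0
36 → none → 0
Sum: 1 + 5 + 1 + 4 + 3 + 1 + 0 + 0 = 15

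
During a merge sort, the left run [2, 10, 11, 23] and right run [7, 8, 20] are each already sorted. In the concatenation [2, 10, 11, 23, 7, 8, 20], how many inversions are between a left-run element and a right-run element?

Take each right-half value and tally the left-half values above it:
r = 7: 10, 11, 23 → 3
r = 8: 10, 11, 23 → 3
r = 20: 23 → 1
Cross-inversions: 3 + 3 + 1 = 7

7 cross-inversions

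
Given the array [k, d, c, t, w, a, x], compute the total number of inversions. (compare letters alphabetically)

8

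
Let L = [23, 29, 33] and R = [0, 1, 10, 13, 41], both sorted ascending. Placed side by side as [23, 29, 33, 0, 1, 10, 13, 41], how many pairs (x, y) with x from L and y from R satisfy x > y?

12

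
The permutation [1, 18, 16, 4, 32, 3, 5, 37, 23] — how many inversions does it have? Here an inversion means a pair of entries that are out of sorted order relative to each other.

12 inversions

Sweep left to right; for each value list the smaller values that follow it:
1 → none → 0
18 → 16, 4, 3, 5 → 4
16 → 4, 3, 5 → 3
4 → 3 → 1
32 → 3, 5, 23 → 3
3 → none → 0
5 → none → 0
37 → 23 → 1
23 → none → 0
Sum: 0 + 4 + 3 + 1 + 3 + 0 + 0 + 1 + 0 = 12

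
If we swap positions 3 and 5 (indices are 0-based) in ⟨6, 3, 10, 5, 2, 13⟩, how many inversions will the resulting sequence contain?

There are 8 inversions.

Positions 3 and 5 hold 5 and 13; after swapping, the array is [6, 3, 10, 13, 2, 5].
For each element, count later entries that are smaller:
6 → 3, 2, 5 → 3
3 → 2 → 1
10 → 2, 5 → 2
13 → 2, 5 → 2
2 → none → 0
5 → none → 0
Sum: 3 + 1 + 2 + 2 + 0 + 0 = 8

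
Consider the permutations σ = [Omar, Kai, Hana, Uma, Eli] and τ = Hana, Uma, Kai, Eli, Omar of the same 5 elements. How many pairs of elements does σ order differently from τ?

There are 6 discordant pairs.

Assign each item its position (1..5) in the first ordering, then rewrite the second ordering as that position sequence:
positions: Omar→1, Kai→2, Hana→3, Uma→4, Eli→5
second ordering as positions: [3, 4, 2, 5, 1]
Discordant pairs = inversions in this position sequence.
3: 2, 1 → 2
4: 2, 1 → 2
2: 1 → 1
5: 1 → 1
1: 0
Total: 2 + 2 + 1 + 1 + 0 = 6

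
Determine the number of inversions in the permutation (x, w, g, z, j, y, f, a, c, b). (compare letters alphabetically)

35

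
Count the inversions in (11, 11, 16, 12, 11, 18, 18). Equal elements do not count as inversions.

3 out-of-order pairs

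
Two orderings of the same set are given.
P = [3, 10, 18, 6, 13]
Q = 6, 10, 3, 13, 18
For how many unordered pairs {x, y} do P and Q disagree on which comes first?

5

Assign each item its position (1..5) in the first ordering, then rewrite the second ordering as that position sequence:
positions: 3→1, 10→2, 18→3, 6→4, 13→5
second ordering as positions: [4, 2, 1, 5, 3]
Discordant pairs = inversions in this position sequence.
4: 2, 1, 3 → 3
2: 1 → 1
1: 0
5: 3 → 1
3: 0
Total: 3 + 1 + 0 + 1 + 0 = 5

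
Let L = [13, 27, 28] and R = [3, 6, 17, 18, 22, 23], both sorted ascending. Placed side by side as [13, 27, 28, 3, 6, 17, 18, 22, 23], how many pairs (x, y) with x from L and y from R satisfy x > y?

For each element r of the right run, count left-run elements greater than r:
r = 3: 13, 27, 28 → 3
r = 6: 13, 27, 28 → 3
r = 17: 27, 28 → 2
r = 18: 27, 28 → 2
r = 22: 27, 28 → 2
r = 23: 27, 28 → 2
Cross-inversions: 3 + 3 + 2 + 2 + 2 + 2 = 14

14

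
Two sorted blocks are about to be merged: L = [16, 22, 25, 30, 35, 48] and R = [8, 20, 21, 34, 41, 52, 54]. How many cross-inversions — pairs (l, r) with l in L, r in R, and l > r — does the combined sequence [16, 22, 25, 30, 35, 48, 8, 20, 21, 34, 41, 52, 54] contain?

19 split inversions

For each element r of the right run, count left-run elements greater than r:
r = 8: 16, 22, 25, 30, 35, 48 → 6
r = 20: 22, 25, 30, 35, 48 → 5
r = 21: 22, 25, 30, 35, 48 → 5
r = 34: 35, 48 → 2
r = 41: 48 → 1
r = 52: none → 0
r = 54: none → 0
Cross-inversions: 6 + 5 + 5 + 2 + 1 + 0 + 0 = 19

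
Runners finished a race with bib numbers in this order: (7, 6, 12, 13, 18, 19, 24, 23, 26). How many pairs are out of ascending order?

There are 2 inversions.

Sweep left to right; for each value list the smaller values that follow it:
7: 1
6: 0
12: 0
13: 0
18: 0
19: 0
24: 1
23: 0
26: 0
Sum: 1 + 0 + 0 + 0 + 0 + 0 + 1 + 0 + 0 = 2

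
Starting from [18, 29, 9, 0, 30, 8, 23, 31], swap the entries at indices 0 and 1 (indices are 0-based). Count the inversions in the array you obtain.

Positions 0 and 1 hold 18 and 29; after swapping, the array is [29, 18, 9, 0, 30, 8, 23, 31].
Sweep left to right; for each value list the smaller values that follow it:
29: 5
18: 3
9: 2
0: 0
30: 2
8: 0
23: 0
31: 0
Sum: 5 + 3 + 2 + 0 + 2 + 0 + 0 + 0 = 12

12 inversions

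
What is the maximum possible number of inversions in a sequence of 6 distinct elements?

15 inversions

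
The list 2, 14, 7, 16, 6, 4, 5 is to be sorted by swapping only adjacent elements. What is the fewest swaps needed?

Each adjacent swap fixes exactly one inversion, so the minimum swap count equals the number of inversions.
Count inversions — for each element, later elements that are smaller:
2: none → 0
14: 7, 6, 4, 5 → 4
7: 6, 4, 5 → 3
16: 6, 4, 5 → 3
6: 4, 5 → 2
4: none → 0
5: none → 0
Total inversions: 0 + 4 + 3 + 3 + 2 + 0 + 0 = 12

12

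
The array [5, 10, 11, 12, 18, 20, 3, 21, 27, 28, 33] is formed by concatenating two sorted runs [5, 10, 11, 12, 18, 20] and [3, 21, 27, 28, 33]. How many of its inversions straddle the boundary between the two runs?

Split inversions: 6

For each element r of the right run, count left-run elements greater than r:
r = 3: 5, 10, 11, 12, 18, 20 → 6
r = 21: none → 0
r = 27: none → 0
r = 28: none → 0
r = 33: none → 0
Cross-inversions: 6 + 0 + 0 + 0 + 0 = 6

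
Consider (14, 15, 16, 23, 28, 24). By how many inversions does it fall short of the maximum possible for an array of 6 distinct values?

14 inversions short

Maximum inversions for 6 distinct elements is C(6, 2) = 6·5/2 = 15.
Current inversions — for each element, count later smaller elements:
14: 0
15: 0
16: 0
23: 0
28: 1
24: 0
Current total: 0 + 0 + 0 + 0 + 1 + 0 = 1
Shortfall: 15 − 1 = 14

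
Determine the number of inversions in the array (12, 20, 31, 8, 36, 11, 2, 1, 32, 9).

Sweep left to right; for each value list the smaller values that follow it:
12 → 8, 11, 2, 1, 9 → 5
20 → 8, 11, 2, 1, 9 → 5
31 → 8, 11, 2, 1, 9 → 5
8 → 2, 1 → 2
36 → 11, 2, 1, 32, 9 → 5
11 → 2, 1, 9 → 3
2 → 1 → 1
1 → none → 0
32 → 9 → 1
9 → none → 0
Sum: 5 + 5 + 5 + 2 + 5 + 3 + 1 + 0 + 1 + 0 = 27

27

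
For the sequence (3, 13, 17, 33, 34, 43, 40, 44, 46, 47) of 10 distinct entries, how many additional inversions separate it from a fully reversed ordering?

Maximum inversions for 10 distinct elements is C(10, 2) = 10·9/2 = 45.
Current inversions — for each element, count later smaller elements:
3: 0
13: 0
17: 0
33: 0
34: 0
43: 1
40: 0
44: 0
46: 0
47: 0
Current total: 0 + 0 + 0 + 0 + 0 + 1 + 0 + 0 + 0 + 0 = 1
Shortfall: 45 − 1 = 44

44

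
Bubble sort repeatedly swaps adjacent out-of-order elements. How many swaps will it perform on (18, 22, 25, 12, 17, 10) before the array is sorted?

11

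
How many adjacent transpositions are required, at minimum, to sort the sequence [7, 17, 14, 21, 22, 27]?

Adjacent swaps: 1

The minimum number of adjacent swaps to sort an array equals its inversion count, since every such swap removes exactly one inversion.
Count inversions — for each element, later elements that are smaller:
7: none → 0
17: 14 → 1
14: none → 0
21: none → 0
22: none → 0
27: none → 0
Total inversions: 0 + 1 + 0 + 0 + 0 + 0 = 1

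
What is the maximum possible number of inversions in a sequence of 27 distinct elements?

There are 351 inversions.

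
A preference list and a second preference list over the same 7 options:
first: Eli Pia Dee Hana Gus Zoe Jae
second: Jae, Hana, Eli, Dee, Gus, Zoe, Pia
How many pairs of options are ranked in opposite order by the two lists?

Assign each item its position (1..7) in the first ordering, then rewrite the second ordering as that position sequence:
positions: Eli→1, Pia→2, Dee→3, Hana→4, Gus→5, Zoe→6, Jae→7
second ordering as positions: [7, 4, 1, 3, 5, 6, 2]
Discordant pairs = inversions in this position sequence.
7: 4, 1, 3, 5, 6, 2 → 6
4: 1, 3, 2 → 3
1: 0
3: 2 → 1
5: 2 → 1
6: 2 → 1
2: 0
Total: 6 + 3 + 0 + 1 + 1 + 1 + 0 = 12

There are 12 pairs.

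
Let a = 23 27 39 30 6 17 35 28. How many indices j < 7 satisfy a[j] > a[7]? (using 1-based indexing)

1 such element

The element at index 7 is 35.
Elements before it: 23, 27, 39, 30, 6, 17
Those larger than 35: 39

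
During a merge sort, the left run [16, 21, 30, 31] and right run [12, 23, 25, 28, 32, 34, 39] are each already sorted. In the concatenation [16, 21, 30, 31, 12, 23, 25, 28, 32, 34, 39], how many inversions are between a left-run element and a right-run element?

10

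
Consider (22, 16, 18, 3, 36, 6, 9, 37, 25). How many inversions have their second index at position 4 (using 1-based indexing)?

3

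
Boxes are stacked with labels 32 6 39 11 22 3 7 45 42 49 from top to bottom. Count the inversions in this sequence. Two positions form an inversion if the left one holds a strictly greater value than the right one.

There are 15 inversions.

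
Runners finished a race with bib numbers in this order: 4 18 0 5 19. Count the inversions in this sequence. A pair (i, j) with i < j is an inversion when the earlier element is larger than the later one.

For each element, count later entries that are smaller:
4 → 0 → 1
18 → 0, 5 → 2
0 → none → 0
5 → none → 0
19 → none → 0
Sum: 1 + 2 + 0 + 0 + 0 = 3

3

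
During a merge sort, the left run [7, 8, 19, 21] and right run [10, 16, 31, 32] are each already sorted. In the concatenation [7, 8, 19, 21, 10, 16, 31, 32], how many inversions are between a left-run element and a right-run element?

Count, for every r in R, how many entries of L exceed r:
r = 10: 19, 21 → 2
r = 16: 19, 21 → 2
r = 31: none → 0
r = 32: none → 0
Cross-inversions: 2 + 2 + 0 + 0 = 4

4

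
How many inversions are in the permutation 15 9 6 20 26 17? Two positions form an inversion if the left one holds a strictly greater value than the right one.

5 inversions

Inversion pairs (indices are 0-based):
(0,1): 15 > 9
(0,2): 15 > 6
(1,2): 9 > 6
(3,5): 20 > 17
(4,5): 26 > 17
That's 5 pairs.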